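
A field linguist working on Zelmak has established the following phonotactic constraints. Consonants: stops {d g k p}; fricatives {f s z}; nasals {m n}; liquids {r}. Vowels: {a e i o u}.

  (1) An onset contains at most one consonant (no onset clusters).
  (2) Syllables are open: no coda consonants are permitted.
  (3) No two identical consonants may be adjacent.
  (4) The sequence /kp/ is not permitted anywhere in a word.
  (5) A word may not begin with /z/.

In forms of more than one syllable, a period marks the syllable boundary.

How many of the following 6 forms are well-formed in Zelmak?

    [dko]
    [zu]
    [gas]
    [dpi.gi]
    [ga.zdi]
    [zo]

[dko] — violates constraint 1: syllable 1 onset /dk/ has 2 consonants (> 1) → ill-formed
[zu] — violates constraint 5: word begins with /z/ → ill-formed
[gas] — violates constraint 2: syllable 1 coda /s/ has 1 consonant (> 0) → ill-formed
[dpi.gi] — violates constraint 1: syllable 1 onset /dp/ has 2 consonants (> 1) → ill-formed
[ga.zdi] — violates constraint 1: syllable 2 onset /zd/ has 2 consonants (> 1) → ill-formed
[zo] — violates constraint 5: word begins with /z/ → ill-formed
No form is well-formed → 0.

0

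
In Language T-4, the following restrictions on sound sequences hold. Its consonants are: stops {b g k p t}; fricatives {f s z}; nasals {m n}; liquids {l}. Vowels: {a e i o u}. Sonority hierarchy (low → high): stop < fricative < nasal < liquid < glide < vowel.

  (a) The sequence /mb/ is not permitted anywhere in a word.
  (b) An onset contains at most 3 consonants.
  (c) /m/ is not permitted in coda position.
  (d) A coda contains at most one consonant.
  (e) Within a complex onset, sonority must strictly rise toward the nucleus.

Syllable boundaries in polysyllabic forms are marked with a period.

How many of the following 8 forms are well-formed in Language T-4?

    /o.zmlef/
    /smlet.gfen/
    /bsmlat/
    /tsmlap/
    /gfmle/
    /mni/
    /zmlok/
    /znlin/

4

/o.zmlef/ — σ1 onset /∅/, coda /∅/ ok; σ2 onset /zml/ (2→3→4 rises), coda /f/ ok → well-formed
/smlet.gfen/ — σ1 onset /sml/ (2→3→4 rises), coda /t/ ok; σ2 onset /gf/ (1→2 rises), coda /n/ ok → well-formed
/bsmlat/ — violates constraint (b): syllable 1 onset /bsml/ has 4 consonants (> 3) → ill-formed
/tsmlap/ — violates constraint (b): syllable 1 onset /tsml/ has 4 consonants (> 3) → ill-formed
/gfmle/ — violates constraint (b): syllable 1 onset /gfml/ has 4 consonants (> 3) → ill-formed
/mni/ — violates constraint (e): syllable 1 onset /mn/: /m/ (nasal, 3) → /n/ (nasal, 3) does not rise → ill-formed
/zmlok/ — σ1 onset /zml/ (2→3→4 rises), coda /k/ ok → well-formed
/znlin/ — σ1 onset /znl/ (2→3→4 rises), coda /n/ ok → well-formed
Well-formed: /o.zmlef/, /smlet.gfen/, /zmlok/, /znlin/ → 4.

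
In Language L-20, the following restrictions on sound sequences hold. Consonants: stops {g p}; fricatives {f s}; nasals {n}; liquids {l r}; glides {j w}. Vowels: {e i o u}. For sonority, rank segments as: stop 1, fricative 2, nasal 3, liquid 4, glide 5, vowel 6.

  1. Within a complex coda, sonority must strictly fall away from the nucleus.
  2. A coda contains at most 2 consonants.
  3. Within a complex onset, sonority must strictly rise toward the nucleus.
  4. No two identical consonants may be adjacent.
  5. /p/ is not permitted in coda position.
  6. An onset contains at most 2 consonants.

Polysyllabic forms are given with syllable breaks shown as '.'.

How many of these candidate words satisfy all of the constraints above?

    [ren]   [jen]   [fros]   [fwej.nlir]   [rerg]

5

[ren] — σ1 onset /r/, coda /n/ ok → licit
[jen] — σ1 onset /j/, coda /n/ ok → licit
[fros] — σ1 onset /fr/ (2→4 rises), coda /s/ ok → licit
[fwej.nlir] — σ1 onset /fw/ (2→5 rises), coda /j/ ok; σ2 onset /nl/ (3→4 rises), coda /r/ ok → licit
[rerg] — σ1 onset /r/, coda /rg/ (4→1 falls) ok → licit
Licit: [ren], [jen], [fros], [fwej.nlir], [rerg] → 5.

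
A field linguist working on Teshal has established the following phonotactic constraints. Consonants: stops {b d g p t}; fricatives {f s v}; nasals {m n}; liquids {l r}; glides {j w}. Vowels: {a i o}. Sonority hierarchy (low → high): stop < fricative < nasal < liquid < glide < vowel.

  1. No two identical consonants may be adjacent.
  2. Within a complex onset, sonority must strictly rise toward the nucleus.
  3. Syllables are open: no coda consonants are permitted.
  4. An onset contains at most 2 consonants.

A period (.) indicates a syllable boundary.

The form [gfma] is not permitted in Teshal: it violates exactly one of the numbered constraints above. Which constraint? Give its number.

4

[gfma]: syllable 1 onset /gfm/ has 3 consonants (> 2).
This is a violation of constraint 4: "An onset contains at most 2 consonants."
The remaining constraints (1, 2, 3) are satisfied.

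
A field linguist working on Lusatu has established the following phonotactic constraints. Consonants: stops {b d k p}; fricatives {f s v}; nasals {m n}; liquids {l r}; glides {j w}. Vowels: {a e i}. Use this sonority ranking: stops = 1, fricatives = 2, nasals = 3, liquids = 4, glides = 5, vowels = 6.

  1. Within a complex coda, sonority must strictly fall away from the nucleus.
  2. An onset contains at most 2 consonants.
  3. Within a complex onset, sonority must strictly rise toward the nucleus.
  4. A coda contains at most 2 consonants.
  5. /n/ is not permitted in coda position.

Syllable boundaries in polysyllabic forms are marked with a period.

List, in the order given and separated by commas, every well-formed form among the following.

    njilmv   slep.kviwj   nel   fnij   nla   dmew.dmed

nel, fnij, nla, dmew.dmed

njilmv — violates constraint 4: syllable 1 coda /lmv/ has 3 consonants (> 2) → ill-formed
slep.kviwj — violates constraint 1: syllable 2 coda /wj/: /w/ (glide, 5) → /j/ (glide, 5) does not fall → ill-formed
nel — σ1 onset /n/, coda /l/ ok → well-formed
fnij — σ1 onset /fn/ (2→3 rises), coda /j/ ok → well-formed
nla — σ1 onset /nl/ (3→4 rises), coda /∅/ ok → well-formed
dmew.dmed — σ1 onset /dm/ (1→3 rises), coda /w/ ok; σ2 onset /dm/ (1→3 rises), coda /d/ ok → well-formed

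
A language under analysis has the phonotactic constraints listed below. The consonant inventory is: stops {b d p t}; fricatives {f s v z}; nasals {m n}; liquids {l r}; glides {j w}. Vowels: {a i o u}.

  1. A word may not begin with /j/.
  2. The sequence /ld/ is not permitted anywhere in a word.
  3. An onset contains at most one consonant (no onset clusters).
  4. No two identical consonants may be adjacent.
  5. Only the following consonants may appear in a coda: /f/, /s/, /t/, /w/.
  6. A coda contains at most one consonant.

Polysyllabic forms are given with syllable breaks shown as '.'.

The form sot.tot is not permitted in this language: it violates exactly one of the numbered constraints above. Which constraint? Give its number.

4

sot.tot: adjacent identical consonants /tt/.
This is a violation of constraint 4: "No two identical consonants may be adjacent."
The remaining constraints (1, 2, 3, 5, 6) are satisfied.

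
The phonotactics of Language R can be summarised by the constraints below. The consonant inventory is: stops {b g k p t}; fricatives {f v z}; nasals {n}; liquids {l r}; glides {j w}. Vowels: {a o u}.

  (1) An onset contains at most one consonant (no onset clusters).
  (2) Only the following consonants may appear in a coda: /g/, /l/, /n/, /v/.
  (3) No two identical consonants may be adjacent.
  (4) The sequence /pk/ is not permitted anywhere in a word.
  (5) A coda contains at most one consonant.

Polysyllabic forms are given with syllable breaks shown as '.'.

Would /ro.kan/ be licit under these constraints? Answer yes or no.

yes

/ro.kan/ — σ1 onset /r/, coda /∅/ ok; σ2 onset /k/, coda /n/ ok → licit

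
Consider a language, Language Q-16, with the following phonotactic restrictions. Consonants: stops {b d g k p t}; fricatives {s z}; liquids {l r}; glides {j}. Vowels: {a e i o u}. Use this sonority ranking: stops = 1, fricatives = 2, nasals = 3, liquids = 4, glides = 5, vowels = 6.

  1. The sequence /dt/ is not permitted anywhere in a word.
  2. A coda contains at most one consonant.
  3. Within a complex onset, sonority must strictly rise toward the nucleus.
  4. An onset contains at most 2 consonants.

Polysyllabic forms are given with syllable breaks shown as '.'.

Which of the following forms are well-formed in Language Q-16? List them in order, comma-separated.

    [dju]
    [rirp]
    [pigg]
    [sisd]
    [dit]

[dju], [dit]

[dju] — σ1 onset /dj/ (1→5 rises), coda /∅/ ok → well-formed
[rirp] — violates constraint 2: syllable 1 coda /rp/ has 2 consonants (> 1) → ill-formed
[pigg] — violates constraint 2: syllable 1 coda /gg/ has 2 consonants (> 1) → ill-formed
[sisd] — violates constraint 2: syllable 1 coda /sd/ has 2 consonants (> 1) → ill-formed
[dit] — σ1 onset /d/, coda /t/ ok → well-formed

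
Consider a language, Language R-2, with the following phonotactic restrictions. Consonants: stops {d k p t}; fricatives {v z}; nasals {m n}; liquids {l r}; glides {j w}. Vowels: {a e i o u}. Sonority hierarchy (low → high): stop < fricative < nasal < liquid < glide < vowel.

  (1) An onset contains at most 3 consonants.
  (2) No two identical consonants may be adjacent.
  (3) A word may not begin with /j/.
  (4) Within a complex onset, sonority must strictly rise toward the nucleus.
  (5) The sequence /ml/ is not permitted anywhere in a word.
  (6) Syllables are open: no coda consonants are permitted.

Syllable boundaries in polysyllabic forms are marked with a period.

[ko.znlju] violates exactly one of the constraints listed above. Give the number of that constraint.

1

[ko.znlju]: syllable 2 onset /znlj/ has 4 consonants (> 3).
This is a violation of constraint 1: "An onset contains at most 3 consonants."
The remaining constraints (2, 3, 4, 5, 6) are satisfied.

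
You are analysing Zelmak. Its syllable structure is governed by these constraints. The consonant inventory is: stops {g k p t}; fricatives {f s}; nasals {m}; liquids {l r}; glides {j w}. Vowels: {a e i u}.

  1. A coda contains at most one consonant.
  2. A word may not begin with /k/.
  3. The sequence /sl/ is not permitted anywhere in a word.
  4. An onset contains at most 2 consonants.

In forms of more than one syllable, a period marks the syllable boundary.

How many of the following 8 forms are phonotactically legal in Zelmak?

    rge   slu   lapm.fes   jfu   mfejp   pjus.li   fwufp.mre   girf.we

rge — σ1 onset /rg/ (2C), coda /∅/ ok → phonotactically legal
slu — violates constraint 3: contains banned sequence /sl/ → phonotactically illegal
lapm.fes — violates constraint 1: syllable 1 coda /pm/ has 2 consonants (> 1) → phonotactically illegal
jfu — σ1 onset /jf/ (2C), coda /∅/ ok → phonotactically legal
mfejp — violates constraint 1: syllable 1 coda /jp/ has 2 consonants (> 1) → phonotactically illegal
pjus.li — violates constraint 3: contains banned sequence /sl/ → phonotactically illegal
fwufp.mre — violates constraint 1: syllable 1 coda /fp/ has 2 consonants (> 1) → phonotactically illegal
girf.we — violates constraint 1: syllable 1 coda /rf/ has 2 consonants (> 1) → phonotactically illegal
Phonotactically legal: rge, jfu → 2.

2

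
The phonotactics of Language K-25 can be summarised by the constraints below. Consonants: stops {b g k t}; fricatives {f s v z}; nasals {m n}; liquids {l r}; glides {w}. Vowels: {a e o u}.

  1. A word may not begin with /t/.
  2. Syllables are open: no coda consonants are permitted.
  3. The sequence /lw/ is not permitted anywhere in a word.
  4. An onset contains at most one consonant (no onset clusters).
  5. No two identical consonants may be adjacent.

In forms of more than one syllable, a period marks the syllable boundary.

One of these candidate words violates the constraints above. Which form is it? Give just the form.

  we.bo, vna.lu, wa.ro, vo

vna.lu

we.bo — σ1 onset /w/, coda /∅/ ok; σ2 onset /b/, coda /∅/ ok → permitted
vna.lu — violates constraint 4: syllable 1 onset /vn/ has 2 consonants (> 1) → not permitted
wa.ro — σ1 onset /w/, coda /∅/ ok; σ2 onset /r/, coda /∅/ ok → permitted
vo — σ1 onset /v/, coda /∅/ ok → permitted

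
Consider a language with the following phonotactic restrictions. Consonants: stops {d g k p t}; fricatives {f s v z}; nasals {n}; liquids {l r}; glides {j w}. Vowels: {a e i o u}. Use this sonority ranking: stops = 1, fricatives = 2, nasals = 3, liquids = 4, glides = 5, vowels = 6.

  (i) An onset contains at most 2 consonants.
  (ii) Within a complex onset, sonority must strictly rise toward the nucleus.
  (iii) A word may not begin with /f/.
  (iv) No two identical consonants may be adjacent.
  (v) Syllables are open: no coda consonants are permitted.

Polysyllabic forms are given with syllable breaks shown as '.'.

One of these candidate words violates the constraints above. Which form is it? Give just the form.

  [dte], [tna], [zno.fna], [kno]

[dte] — violates constraint (ii): syllable 1 onset /dt/: /d/ (stop, 1) → /t/ (stop, 1) does not rise → ill-formed
[tna] — σ1 onset /tn/ (1→3 rises), coda /∅/ ok → well-formed
[zno.fna] — σ1 onset /zn/ (2→3 rises), coda /∅/ ok; σ2 onset /fn/ (2→3 rises), coda /∅/ ok → well-formed
[kno] — σ1 onset /kn/ (1→3 rises), coda /∅/ ok → well-formed

[dte]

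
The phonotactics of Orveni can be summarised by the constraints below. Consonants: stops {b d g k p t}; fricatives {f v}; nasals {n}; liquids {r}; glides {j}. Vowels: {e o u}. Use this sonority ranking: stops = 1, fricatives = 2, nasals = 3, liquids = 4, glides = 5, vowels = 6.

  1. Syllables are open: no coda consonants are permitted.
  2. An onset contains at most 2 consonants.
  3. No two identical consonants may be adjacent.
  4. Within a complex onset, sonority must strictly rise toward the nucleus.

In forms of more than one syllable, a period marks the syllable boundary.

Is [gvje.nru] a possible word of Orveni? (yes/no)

no

[gvje.nru] — violates constraint 2: syllable 1 onset /gvj/ has 3 consonants (> 2) → not permitted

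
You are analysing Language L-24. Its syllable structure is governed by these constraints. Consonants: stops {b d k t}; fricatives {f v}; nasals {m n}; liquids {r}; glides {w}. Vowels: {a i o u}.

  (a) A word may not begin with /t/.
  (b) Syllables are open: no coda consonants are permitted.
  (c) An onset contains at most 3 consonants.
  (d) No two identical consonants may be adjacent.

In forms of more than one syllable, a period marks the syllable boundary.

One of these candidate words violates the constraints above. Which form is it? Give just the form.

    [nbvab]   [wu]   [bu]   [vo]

[nbvab]

[nbvab] — violates constraint (b): syllable 1 coda /b/ has 1 consonant (> 0) → illicit
[wu] — σ1 onset /w/, coda /∅/ ok → licit
[bu] — σ1 onset /b/, coda /∅/ ok → licit
[vo] — σ1 onset /v/, coda /∅/ ok → licit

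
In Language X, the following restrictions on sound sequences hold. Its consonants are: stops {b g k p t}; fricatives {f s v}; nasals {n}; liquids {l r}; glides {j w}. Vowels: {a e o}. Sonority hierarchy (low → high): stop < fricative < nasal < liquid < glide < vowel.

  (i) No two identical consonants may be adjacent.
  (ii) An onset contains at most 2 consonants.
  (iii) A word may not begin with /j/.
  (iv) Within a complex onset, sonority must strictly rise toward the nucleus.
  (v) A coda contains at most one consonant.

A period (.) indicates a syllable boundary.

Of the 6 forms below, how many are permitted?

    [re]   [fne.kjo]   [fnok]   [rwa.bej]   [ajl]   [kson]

5

[re] — σ1 onset /r/, coda /∅/ ok → permitted
[fne.kjo] — σ1 onset /fn/ (2→3 rises), coda /∅/ ok; σ2 onset /kj/ (1→5 rises), coda /∅/ ok → permitted
[fnok] — σ1 onset /fn/ (2→3 rises), coda /k/ ok → permitted
[rwa.bej] — σ1 onset /rw/ (4→5 rises), coda /∅/ ok; σ2 onset /b/, coda /j/ ok → permitted
[ajl] — violates constraint (v): syllable 1 coda /jl/ has 2 consonants (> 1) → not permitted
[kson] — σ1 onset /ks/ (1→2 rises), coda /n/ ok → permitted
Permitted: [re], [fne.kjo], [fnok], [rwa.bej], [kson] → 5.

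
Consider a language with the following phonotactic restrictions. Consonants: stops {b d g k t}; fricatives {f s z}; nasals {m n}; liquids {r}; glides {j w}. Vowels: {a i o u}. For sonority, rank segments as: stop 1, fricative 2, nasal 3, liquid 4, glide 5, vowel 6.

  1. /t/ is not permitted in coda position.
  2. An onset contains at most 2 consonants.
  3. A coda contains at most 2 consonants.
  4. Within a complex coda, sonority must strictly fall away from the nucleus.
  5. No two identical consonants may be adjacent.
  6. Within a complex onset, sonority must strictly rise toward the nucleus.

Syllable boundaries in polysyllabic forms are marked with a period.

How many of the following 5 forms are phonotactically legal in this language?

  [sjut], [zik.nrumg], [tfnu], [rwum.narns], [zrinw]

[sjut] — violates constraint 1: syllable 1 coda contains /t/ → phonotactically illegal
[zik.nrumg] — σ1 onset /z/, coda /k/ ok; σ2 onset /nr/ (3→4 rises), coda /mg/ (3→1 falls) ok → phonotactically legal
[tfnu] — violates constraint 2: syllable 1 onset /tfn/ has 3 consonants (> 2) → phonotactically illegal
[rwum.narns] — violates constraint 3: syllable 2 coda /rns/ has 3 consonants (> 2) → phonotactically illegal
[zrinw] — violates constraint 4: syllable 1 coda /nw/: /n/ (nasal, 3) → /w/ (glide, 5) does not fall → phonotactically illegal
Phonotactically legal: [zik.nrumg] → 1.

1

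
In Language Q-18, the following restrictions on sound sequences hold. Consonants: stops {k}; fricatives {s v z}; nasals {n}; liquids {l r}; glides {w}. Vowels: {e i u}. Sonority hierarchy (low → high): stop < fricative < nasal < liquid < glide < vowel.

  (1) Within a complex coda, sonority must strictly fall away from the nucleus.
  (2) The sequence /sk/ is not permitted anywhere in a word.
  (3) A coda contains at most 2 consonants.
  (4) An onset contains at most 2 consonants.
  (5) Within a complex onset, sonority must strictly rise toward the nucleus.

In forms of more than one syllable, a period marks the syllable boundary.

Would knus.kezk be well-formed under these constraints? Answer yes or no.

knus.kezk — violates constraint 2: contains banned sequence /sk/ → ill-formed

no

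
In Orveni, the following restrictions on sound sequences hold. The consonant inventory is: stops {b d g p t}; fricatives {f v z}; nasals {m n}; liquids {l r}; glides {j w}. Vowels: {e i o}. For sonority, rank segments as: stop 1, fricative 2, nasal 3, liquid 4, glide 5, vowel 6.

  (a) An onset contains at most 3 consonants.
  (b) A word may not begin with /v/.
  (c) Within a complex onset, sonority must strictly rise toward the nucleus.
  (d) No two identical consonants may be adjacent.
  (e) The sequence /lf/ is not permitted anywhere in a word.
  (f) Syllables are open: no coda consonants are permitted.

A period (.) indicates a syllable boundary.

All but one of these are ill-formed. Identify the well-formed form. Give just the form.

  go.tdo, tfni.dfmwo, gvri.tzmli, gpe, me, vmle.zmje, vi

go.tdo — violates constraint (c): syllable 2 onset /td/: /t/ (stop, 1) → /d/ (stop, 1) does not rise → ill-formed
tfni.dfmwo — violates constraint (a): syllable 2 onset /dfmw/ has 4 consonants (> 3) → ill-formed
gvri.tzmli — violates constraint (a): syllable 2 onset /tzml/ has 4 consonants (> 3) → ill-formed
gpe — violates constraint (c): syllable 1 onset /gp/: /g/ (stop, 1) → /p/ (stop, 1) does not rise → ill-formed
me — σ1 onset /m/, coda /∅/ ok → well-formed
vmle.zmje — violates constraint (b): word begins with /v/ → ill-formed
vi — violates constraint (b): word begins with /v/ → ill-formed

me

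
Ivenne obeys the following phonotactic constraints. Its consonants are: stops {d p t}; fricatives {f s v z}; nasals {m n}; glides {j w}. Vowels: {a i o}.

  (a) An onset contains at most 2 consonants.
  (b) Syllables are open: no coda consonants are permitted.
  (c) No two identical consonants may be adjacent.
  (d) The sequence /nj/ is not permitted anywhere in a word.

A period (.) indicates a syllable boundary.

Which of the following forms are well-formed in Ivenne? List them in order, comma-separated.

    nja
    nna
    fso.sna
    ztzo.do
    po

fso.sna, po

nja — violates constraint (d): contains banned sequence /nj/ → ill-formed
nna — violates constraint (c): adjacent identical consonants /nn/ → ill-formed
fso.sna — σ1 onset /fs/ (2C), coda /∅/ ok; σ2 onset /sn/ (2C), coda /∅/ ok → well-formed
ztzo.do — violates constraint (a): syllable 1 onset /ztz/ has 3 consonants (> 2) → ill-formed
po — σ1 onset /p/, coda /∅/ ok → well-formed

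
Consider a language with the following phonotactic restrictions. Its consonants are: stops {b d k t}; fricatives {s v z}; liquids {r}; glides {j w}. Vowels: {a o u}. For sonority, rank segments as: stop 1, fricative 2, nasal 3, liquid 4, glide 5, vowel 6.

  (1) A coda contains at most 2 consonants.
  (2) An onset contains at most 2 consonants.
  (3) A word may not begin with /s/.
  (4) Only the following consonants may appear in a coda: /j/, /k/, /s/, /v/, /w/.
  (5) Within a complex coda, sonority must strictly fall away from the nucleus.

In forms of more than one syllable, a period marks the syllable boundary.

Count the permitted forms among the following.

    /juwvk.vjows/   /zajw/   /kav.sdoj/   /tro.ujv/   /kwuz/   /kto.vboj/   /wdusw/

/juwvk.vjows/ — violates constraint 1: syllable 1 coda /wvk/ has 3 consonants (> 2) → not permitted
/zajw/ — violates constraint 5: syllable 1 coda /jw/: /j/ (glide, 5) → /w/ (glide, 5) does not fall → not permitted
/kav.sdoj/ — σ1 onset /k/, coda /v/ ok; σ2 onset /sd/ (2C), coda /j/ ok → permitted
/tro.ujv/ — σ1 onset /tr/ (2C), coda /∅/ ok; σ2 onset /∅/, coda /jv/ (5→2 falls) ok → permitted
/kwuz/ — violates constraint 4: syllable 1 coda contains /z/, which is not a licensed coda consonant → not permitted
/kto.vboj/ — σ1 onset /kt/ (2C), coda /∅/ ok; σ2 onset /vb/ (2C), coda /j/ ok → permitted
/wdusw/ — violates constraint 5: syllable 1 coda /sw/: /s/ (fricative, 2) → /w/ (glide, 5) does not fall → not permitted
Permitted: /kav.sdoj/, /tro.ujv/, /kto.vboj/ → 3.

3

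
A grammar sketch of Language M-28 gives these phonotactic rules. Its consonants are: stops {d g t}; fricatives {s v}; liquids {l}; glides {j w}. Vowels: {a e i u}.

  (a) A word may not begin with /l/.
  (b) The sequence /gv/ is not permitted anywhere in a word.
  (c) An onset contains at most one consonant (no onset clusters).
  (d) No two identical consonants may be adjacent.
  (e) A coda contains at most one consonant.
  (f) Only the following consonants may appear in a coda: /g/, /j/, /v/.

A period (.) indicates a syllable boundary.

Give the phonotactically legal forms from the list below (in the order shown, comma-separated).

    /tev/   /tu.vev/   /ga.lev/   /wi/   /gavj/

/tev/, /tu.vev/, /ga.lev/, /wi/

/tev/ — σ1 onset /t/, coda /v/ ok → phonotactically legal
/tu.vev/ — σ1 onset /t/, coda /∅/ ok; σ2 onset /v/, coda /v/ ok → phonotactically legal
/ga.lev/ — σ1 onset /g/, coda /∅/ ok; σ2 onset /l/, coda /v/ ok → phonotactically legal
/wi/ — σ1 onset /w/, coda /∅/ ok → phonotactically legal
/gavj/ — violates constraint (e): syllable 1 coda /vj/ has 2 consonants (> 1) → phonotactically illegal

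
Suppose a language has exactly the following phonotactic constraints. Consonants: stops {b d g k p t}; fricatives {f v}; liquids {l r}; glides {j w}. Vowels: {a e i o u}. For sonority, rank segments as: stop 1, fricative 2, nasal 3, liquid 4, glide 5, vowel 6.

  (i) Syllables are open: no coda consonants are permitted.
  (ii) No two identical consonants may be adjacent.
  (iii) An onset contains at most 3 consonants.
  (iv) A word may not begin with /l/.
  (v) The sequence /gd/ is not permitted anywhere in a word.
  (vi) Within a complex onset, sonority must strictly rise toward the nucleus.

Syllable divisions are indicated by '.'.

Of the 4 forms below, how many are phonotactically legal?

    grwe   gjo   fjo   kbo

3

grwe — σ1 onset /grw/ (1→4→5 rises), coda /∅/ ok → phonotactically legal
gjo — σ1 onset /gj/ (1→5 rises), coda /∅/ ok → phonotactically legal
fjo — σ1 onset /fj/ (2→5 rises), coda /∅/ ok → phonotactically legal
kbo — violates constraint (vi): syllable 1 onset /kb/: /k/ (stop, 1) → /b/ (stop, 1) does not rise → phonotactically illegal
Phonotactically legal: grwe, gjo, fjo → 3.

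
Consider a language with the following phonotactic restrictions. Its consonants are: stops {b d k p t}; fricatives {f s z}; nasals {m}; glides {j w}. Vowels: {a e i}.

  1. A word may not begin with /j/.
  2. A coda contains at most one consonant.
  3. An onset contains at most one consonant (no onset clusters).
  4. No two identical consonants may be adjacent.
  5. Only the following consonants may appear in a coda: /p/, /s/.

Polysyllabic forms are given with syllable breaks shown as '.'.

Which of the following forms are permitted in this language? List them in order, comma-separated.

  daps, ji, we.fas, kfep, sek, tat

daps — violates constraint 2: syllable 1 coda /ps/ has 2 consonants (> 1) → not permitted
ji — violates constraint 1: word begins with /j/ → not permitted
we.fas — σ1 onset /w/, coda /∅/ ok; σ2 onset /f/, coda /s/ ok → permitted
kfep — violates constraint 3: syllable 1 onset /kf/ has 2 consonants (> 1) → not permitted
sek — violates constraint 5: syllable 1 coda contains /k/, which is not a licensed coda consonant → not permitted
tat — violates constraint 5: syllable 1 coda contains /t/, which is not a licensed coda consonant → not permitted

we.fas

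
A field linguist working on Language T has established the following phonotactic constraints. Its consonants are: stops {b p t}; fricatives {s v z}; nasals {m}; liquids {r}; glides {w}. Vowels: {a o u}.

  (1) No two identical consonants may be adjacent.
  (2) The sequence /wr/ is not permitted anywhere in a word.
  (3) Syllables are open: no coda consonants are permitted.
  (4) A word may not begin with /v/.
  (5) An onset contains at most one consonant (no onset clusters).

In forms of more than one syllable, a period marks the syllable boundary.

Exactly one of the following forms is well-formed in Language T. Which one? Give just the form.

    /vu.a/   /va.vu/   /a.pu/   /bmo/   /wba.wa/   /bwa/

/a.pu/

/vu.a/ — violates constraint 4: word begins with /v/ → ill-formed
/va.vu/ — violates constraint 4: word begins with /v/ → ill-formed
/a.pu/ — σ1 onset /∅/, coda /∅/ ok; σ2 onset /p/, coda /∅/ ok → well-formed
/bmo/ — violates constraint 5: syllable 1 onset /bm/ has 2 consonants (> 1) → ill-formed
/wba.wa/ — violates constraint 5: syllable 1 onset /wb/ has 2 consonants (> 1) → ill-formed
/bwa/ — violates constraint 5: syllable 1 onset /bw/ has 2 consonants (> 1) → ill-formed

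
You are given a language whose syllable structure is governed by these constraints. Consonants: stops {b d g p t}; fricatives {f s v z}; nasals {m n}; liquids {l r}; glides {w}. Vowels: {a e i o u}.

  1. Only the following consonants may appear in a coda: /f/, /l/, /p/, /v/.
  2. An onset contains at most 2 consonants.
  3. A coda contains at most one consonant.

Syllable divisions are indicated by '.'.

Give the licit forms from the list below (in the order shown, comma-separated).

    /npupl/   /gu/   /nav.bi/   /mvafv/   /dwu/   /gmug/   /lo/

/npupl/ — violates constraint 3: syllable 1 coda /pl/ has 2 consonants (> 1) → illicit
/gu/ — σ1 onset /g/, coda /∅/ ok → licit
/nav.bi/ — σ1 onset /n/, coda /v/ ok; σ2 onset /b/, coda /∅/ ok → licit
/mvafv/ — violates constraint 3: syllable 1 coda /fv/ has 2 consonants (> 1) → illicit
/dwu/ — σ1 onset /dw/ (2C), coda /∅/ ok → licit
/gmug/ — violates constraint 1: syllable 1 coda contains /g/, which is not a licensed coda consonant → illicit
/lo/ — σ1 onset /l/, coda /∅/ ok → licit

/gu/, /nav.bi/, /dwu/, /lo/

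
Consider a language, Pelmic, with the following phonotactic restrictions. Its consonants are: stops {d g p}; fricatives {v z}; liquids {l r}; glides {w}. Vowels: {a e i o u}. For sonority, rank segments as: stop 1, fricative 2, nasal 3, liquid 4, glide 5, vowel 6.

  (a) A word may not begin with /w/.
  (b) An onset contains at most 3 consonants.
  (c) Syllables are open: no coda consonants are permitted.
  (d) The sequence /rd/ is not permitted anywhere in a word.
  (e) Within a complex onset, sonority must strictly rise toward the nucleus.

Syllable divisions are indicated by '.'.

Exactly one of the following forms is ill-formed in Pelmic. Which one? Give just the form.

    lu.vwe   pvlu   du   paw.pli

paw.pli

lu.vwe — σ1 onset /l/, coda /∅/ ok; σ2 onset /vw/ (2→5 rises), coda /∅/ ok → well-formed
pvlu — σ1 onset /pvl/ (1→2→4 rises), coda /∅/ ok → well-formed
du — σ1 onset /d/, coda /∅/ ok → well-formed
paw.pli — violates constraint (c): syllable 1 coda /w/ has 1 consonant (> 0) → ill-formed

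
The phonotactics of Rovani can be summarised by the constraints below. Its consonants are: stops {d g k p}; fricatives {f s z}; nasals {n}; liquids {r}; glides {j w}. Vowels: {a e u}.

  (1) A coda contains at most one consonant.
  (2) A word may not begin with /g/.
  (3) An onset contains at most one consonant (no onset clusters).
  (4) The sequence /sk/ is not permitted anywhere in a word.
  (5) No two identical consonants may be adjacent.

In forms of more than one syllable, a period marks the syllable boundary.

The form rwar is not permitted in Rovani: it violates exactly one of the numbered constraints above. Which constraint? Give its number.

rwar: syllable 1 onset /rw/ has 2 consonants (> 1).
This is a violation of constraint 3: "An onset contains at most one consonant (no onset clusters)."
The remaining constraints (1, 2, 4, 5) are satisfied.

3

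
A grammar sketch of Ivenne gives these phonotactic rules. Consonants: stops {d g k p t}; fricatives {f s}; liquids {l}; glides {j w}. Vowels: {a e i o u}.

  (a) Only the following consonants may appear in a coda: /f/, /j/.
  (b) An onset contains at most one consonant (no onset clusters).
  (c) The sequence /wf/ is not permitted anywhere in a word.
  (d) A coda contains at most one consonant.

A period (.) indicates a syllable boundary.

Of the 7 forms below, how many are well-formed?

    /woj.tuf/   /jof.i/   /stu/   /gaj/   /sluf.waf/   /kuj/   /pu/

/woj.tuf/ — σ1 onset /w/, coda /j/ ok; σ2 onset /t/, coda /f/ ok → well-formed
/jof.i/ — σ1 onset /j/, coda /f/ ok; σ2 onset /∅/, coda /∅/ ok → well-formed
/stu/ — violates constraint (b): syllable 1 onset /st/ has 2 consonants (> 1) → ill-formed
/gaj/ — σ1 onset /g/, coda /j/ ok → well-formed
/sluf.waf/ — violates constraint (b): syllable 1 onset /sl/ has 2 consonants (> 1) → ill-formed
/kuj/ — σ1 onset /k/, coda /j/ ok → well-formed
/pu/ — σ1 onset /p/, coda /∅/ ok → well-formed
Well-formed: /woj.tuf/, /jof.i/, /gaj/, /kuj/, /pu/ → 5.

5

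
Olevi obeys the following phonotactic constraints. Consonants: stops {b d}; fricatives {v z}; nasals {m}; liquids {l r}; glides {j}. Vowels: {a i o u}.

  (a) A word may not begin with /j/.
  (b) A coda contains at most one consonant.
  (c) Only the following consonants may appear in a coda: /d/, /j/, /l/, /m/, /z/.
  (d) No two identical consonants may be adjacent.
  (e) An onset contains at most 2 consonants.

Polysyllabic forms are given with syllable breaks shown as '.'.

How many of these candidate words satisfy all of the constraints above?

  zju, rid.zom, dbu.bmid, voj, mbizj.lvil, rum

5

zju — σ1 onset /zj/ (2C), coda /∅/ ok → licit
rid.zom — σ1 onset /r/, coda /d/ ok; σ2 onset /z/, coda /m/ ok → licit
dbu.bmid — σ1 onset /db/ (2C), coda /∅/ ok; σ2 onset /bm/ (2C), coda /d/ ok → licit
voj — σ1 onset /v/, coda /j/ ok → licit
mbizj.lvil — violates constraint (b): syllable 1 coda /zj/ has 2 consonants (> 1) → illicit
rum — σ1 onset /r/, coda /m/ ok → licit
Licit: zju, rid.zom, dbu.bmid, voj, rum → 5.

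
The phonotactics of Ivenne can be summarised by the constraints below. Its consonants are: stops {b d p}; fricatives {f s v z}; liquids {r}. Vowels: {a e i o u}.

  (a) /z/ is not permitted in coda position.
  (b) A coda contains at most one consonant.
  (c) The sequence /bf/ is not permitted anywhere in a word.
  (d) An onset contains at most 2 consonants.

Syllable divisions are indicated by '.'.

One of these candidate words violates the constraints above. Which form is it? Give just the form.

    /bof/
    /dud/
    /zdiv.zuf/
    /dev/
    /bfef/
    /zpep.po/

/bof/ — σ1 onset /b/, coda /f/ ok → phonotactically legal
/dud/ — σ1 onset /d/, coda /d/ ok → phonotactically legal
/zdiv.zuf/ — σ1 onset /zd/ (2C), coda /v/ ok; σ2 onset /z/, coda /f/ ok → phonotactically legal
/dev/ — σ1 onset /d/, coda /v/ ok → phonotactically legal
/bfef/ — violates constraint (c): contains banned sequence /bf/ → phonotactically illegal
/zpep.po/ — σ1 onset /zp/ (2C), coda /p/ ok; σ2 onset /p/, coda /∅/ ok → phonotactically legal

/bfef/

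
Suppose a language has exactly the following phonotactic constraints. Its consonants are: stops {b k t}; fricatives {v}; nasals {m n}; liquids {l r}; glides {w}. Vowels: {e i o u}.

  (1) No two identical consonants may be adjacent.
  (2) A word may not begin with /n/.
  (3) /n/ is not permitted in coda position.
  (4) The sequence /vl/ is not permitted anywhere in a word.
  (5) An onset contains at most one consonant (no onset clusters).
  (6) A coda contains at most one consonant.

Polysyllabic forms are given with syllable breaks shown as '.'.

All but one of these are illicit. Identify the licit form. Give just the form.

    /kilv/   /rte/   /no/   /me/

/me/

/kilv/ — violates constraint 6: syllable 1 coda /lv/ has 2 consonants (> 1) → illicit
/rte/ — violates constraint 5: syllable 1 onset /rt/ has 2 consonants (> 1) → illicit
/no/ — violates constraint 2: word begins with /n/ → illicit
/me/ — σ1 onset /m/, coda /∅/ ok → licit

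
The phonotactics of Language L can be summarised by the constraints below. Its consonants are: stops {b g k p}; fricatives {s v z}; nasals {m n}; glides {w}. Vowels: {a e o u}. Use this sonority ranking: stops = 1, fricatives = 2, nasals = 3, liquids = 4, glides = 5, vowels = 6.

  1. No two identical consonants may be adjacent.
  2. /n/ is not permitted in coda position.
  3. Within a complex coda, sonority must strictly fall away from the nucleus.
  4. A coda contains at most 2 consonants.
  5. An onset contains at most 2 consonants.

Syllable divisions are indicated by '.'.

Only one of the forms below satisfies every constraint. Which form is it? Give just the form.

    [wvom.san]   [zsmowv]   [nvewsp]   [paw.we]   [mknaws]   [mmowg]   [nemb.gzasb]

[nemb.gzasb]

[wvom.san] — violates constraint 2: syllable 2 coda contains /n/ → not permitted
[zsmowv] — violates constraint 5: syllable 1 onset /zsm/ has 3 consonants (> 2) → not permitted
[nvewsp] — violates constraint 4: syllable 1 coda /wsp/ has 3 consonants (> 2) → not permitted
[paw.we] — violates constraint 1: adjacent identical consonants /ww/ → not permitted
[mknaws] — violates constraint 5: syllable 1 onset /mkn/ has 3 consonants (> 2) → not permitted
[mmowg] — violates constraint 1: adjacent identical consonants /mm/ → not permitted
[nemb.gzasb] — σ1 onset /n/, coda /mb/ (3→1 falls) ok; σ2 onset /gz/ (2C), coda /sb/ (2→1 falls) ok → permitted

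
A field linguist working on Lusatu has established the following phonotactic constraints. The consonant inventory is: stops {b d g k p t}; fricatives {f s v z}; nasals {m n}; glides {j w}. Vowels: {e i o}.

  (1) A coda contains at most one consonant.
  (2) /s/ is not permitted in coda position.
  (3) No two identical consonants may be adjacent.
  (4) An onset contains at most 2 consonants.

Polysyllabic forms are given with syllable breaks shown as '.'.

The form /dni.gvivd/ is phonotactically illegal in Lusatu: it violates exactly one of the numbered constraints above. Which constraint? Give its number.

1

/dni.gvivd/: syllable 2 coda /vd/ has 2 consonants (> 1).
This is a violation of constraint 1: "A coda contains at most one consonant."
The remaining constraints (2, 3, 4) are satisfied.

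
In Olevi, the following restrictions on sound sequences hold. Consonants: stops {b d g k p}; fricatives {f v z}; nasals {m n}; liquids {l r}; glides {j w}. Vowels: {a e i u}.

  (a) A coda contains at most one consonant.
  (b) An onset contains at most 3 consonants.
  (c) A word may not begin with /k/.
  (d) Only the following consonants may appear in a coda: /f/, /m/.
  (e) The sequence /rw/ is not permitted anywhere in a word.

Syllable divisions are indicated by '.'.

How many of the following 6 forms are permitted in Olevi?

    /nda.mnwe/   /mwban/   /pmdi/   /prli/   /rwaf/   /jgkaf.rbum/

/nda.mnwe/ — σ1 onset /nd/ (2C), coda /∅/ ok; σ2 onset /mnw/ (3C), coda /∅/ ok → permitted
/mwban/ — violates constraint (d): syllable 1 coda contains /n/, which is not a licensed coda consonant → not permitted
/pmdi/ — σ1 onset /pmd/ (3C), coda /∅/ ok → permitted
/prli/ — σ1 onset /prl/ (3C), coda /∅/ ok → permitted
/rwaf/ — violates constraint (e): contains banned sequence /rw/ → not permitted
/jgkaf.rbum/ — σ1 onset /jgk/ (3C), coda /f/ ok; σ2 onset /rb/ (2C), coda /m/ ok → permitted
Permitted: /nda.mnwe/, /pmdi/, /prli/, /jgkaf.rbum/ → 4.

4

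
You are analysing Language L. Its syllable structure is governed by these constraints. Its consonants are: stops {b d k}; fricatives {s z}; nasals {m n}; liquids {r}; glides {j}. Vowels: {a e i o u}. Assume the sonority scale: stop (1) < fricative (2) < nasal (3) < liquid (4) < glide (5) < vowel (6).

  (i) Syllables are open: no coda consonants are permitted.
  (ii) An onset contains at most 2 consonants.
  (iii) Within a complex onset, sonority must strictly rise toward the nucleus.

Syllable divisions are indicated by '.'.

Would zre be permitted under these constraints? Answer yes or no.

yes

zre — σ1 onset /zr/ (2→4 rises), coda /∅/ ok → permitted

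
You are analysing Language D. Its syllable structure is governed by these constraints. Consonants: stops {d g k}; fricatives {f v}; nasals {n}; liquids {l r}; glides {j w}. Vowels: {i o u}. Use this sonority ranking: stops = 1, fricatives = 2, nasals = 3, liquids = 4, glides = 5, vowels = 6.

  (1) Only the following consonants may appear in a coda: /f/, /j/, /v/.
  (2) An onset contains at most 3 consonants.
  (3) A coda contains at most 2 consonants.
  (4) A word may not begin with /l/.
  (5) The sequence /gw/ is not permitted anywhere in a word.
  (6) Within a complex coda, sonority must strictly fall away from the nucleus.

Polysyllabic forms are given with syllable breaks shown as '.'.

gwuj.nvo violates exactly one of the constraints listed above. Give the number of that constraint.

5

gwuj.nvo: contains banned sequence /gw/.
This is a violation of constraint 5: "The sequence /gw/ is not permitted anywhere in a word."
The remaining constraints (1, 2, 3, 4, 6) are satisfied.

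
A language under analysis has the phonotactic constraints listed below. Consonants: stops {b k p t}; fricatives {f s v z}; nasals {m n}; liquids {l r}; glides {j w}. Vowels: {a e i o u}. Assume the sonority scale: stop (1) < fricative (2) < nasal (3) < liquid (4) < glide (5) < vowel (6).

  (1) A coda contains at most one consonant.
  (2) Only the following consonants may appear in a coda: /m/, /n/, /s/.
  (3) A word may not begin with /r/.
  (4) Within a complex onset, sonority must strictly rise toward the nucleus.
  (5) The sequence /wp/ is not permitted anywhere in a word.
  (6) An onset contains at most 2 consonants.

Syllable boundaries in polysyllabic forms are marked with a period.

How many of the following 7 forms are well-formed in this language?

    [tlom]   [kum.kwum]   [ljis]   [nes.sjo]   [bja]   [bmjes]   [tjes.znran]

[tlom] — σ1 onset /tl/ (1→4 rises), coda /m/ ok → well-formed
[kum.kwum] — σ1 onset /k/, coda /m/ ok; σ2 onset /kw/ (1→5 rises), coda /m/ ok → well-formed
[ljis] — σ1 onset /lj/ (4→5 rises), coda /s/ ok → well-formed
[nes.sjo] — σ1 onset /n/, coda /s/ ok; σ2 onset /sj/ (2→5 rises), coda /∅/ ok → well-formed
[bja] — σ1 onset /bj/ (1→5 rises), coda /∅/ ok → well-formed
[bmjes] — violates constraint 6: syllable 1 onset /bmj/ has 3 consonants (> 2) → ill-formed
[tjes.znran] — violates constraint 6: syllable 2 onset /znr/ has 3 consonants (> 2) → ill-formed
Well-formed: [tlom], [kum.kwum], [ljis], [nes.sjo], [bja] → 5.

5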